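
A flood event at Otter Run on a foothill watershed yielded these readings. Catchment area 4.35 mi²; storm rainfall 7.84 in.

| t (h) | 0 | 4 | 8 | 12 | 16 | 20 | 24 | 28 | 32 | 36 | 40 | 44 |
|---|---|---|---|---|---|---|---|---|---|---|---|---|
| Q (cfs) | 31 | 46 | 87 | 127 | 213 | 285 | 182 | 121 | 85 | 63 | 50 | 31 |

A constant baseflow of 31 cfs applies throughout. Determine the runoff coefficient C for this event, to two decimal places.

C ≈ 0.17

ΣQ_DR = 949.0 cfs; V = ΣQ_DR·Δt = 1.367 × 10^7 ft³.
Runoff depth d = V / A = 1.352 in.
C = d / P = 1.352 / 7.84 = 0.17.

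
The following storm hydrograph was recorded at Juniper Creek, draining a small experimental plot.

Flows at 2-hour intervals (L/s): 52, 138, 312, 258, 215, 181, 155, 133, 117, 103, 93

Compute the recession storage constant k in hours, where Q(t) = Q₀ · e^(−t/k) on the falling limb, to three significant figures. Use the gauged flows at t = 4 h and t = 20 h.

On the falling limb, Q drops from 312 to 93 L/s between t = 4 h and t = 20 h (Δt = 16 h).
k = −Δt / ln(Q₂/Q₁) = −16 / ln(93/312) = 13.2 h.

k ≈ 13.2 h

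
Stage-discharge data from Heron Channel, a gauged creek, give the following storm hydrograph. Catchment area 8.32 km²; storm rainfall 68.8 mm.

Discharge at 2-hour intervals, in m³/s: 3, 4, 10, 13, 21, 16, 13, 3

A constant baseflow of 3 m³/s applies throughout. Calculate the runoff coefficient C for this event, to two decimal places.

C ≈ 0.74

ΣQ_DR = 59.00 m³/s; V = ΣQ_DR·Δt = 4.248 × 10^5 m³.
Runoff depth d = V / A = 51.06 mm.
C = d / P = 51.06 / 68.8 = 0.74.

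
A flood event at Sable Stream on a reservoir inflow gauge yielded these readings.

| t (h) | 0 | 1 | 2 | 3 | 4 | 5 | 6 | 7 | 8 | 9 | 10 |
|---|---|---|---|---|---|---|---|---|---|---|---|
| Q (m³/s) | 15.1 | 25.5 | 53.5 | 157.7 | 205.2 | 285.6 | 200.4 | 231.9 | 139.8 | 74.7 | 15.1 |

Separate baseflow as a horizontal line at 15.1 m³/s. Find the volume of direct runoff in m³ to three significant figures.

V ≈ 4.46 × 10^6 m³

Direct-runoff ordinates (Q − Q_b): 0.0, 10.4, 38.4, 142.6, 190.1, 270.5, 185.3, 216.8, 124.7, 59.6, 0.0 m³/s.
ΣQ_DR = 1238 m³/s.
With Δt = 1 h = 3600 s, V = ΣQ_DR · Δt = 1238 × 3600 = 4.46 × 10^6 m³.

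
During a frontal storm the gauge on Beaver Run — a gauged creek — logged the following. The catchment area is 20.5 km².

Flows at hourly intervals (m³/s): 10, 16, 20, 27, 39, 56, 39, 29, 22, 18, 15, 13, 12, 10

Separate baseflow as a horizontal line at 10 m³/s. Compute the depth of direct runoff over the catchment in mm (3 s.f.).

Direct runoff: 0.0, 6.0, 10.0, 17.0, 29.0, 46.0, 29.0, 19.0, 12.0, 8.0, 5.0, 3.0, 2.0, 0.0 m³/s; ΣQ_DR = 186.0 m³/s.
V = ΣQ_DR · Δt = 186.0 × 3600 s = 6.696 × 10^5 m³.
Over A = 20.5 km², depth = V / A = 32.7 mm.

d ≈ 32.7 mm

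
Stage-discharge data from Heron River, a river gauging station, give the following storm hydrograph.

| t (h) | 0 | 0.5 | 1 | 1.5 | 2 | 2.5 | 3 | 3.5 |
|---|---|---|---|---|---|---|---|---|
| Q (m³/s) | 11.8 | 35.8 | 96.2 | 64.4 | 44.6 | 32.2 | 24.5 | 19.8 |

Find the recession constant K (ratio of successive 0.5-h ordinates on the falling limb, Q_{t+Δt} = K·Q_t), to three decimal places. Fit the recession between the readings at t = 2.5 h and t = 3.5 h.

K ≈ 0.784

Using the recession-limb readings at t = 2.5 h and t = 3.5 h: Q falls from 32.2 to 19.8 m³/s over 2 intervals.
K = (Q₂/Q₁)^(1/2) = (19.8/32.2)^(1/2) = 0.784.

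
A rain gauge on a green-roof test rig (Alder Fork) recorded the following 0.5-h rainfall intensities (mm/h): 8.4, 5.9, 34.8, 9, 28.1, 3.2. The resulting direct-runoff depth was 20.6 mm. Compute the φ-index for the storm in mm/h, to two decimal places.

φ ≈ 10.85 mm/h

Only the 2 blocks with intensity above φ contribute runoff: 34.8, 28.1 mm/h.
Σ(I−φ)·Δt = d  ⇒  (34.8+28.1 − 2φ)·0.5 = 20.6
φ = (62.90 − 20.6/0.5) / 2 = 10.85 mm/h.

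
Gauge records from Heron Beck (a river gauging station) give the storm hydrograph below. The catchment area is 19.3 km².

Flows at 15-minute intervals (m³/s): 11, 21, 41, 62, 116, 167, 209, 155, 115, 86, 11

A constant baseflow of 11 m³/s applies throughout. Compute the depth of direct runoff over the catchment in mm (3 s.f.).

d ≈ 40.7 mm

Direct runoff: 0.0, 10.0, 30.0, 51.0, 105.0, 156.0, 198.0, 144.0, 104.0, 75.0, 0.0 m³/s; ΣQ_DR = 873.0 m³/s.
V = ΣQ_DR · Δt = 873.0 × 900 s = 7.857 × 10^5 m³.
Over A = 19.3 km², depth = V / A = 40.7 mm.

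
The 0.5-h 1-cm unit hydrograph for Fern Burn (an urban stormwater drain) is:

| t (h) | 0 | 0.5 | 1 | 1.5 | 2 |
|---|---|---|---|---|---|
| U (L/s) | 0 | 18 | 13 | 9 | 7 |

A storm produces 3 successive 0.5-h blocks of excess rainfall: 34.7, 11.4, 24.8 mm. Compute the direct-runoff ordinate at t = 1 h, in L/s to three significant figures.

Q ≈ 65.6 L/s

By discrete convolution, Q_j = Σ (P_i / 10 mm) · U_{j−i}.
At t = 1 h (j=2): Q = (34.7/10)·13 + (11.4/10)·18 + (24.8/10)·0 = 65.6 L/s.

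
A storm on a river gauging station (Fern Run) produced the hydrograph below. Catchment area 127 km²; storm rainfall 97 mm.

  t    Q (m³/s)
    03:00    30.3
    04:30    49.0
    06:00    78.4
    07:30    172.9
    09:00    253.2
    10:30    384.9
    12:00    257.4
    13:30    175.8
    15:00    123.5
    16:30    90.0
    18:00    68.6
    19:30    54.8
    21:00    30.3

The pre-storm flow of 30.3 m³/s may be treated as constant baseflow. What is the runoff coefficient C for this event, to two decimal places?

C ≈ 0.60

ΣQ_DR = 1375 m³/s; V = ΣQ_DR·Δt = 7.426 × 10^6 m³.
Runoff depth d = V / A = 58.47 mm.
C = d / P = 58.47 / 97 = 0.60.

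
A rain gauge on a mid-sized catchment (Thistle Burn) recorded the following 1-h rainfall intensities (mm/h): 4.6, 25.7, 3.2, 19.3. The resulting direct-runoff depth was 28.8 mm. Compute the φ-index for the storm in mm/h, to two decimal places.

Only the 2 blocks with intensity above φ contribute runoff: 25.7, 19.3 mm/h.
Σ(I−φ)·Δt = d  ⇒  (25.7+19.3 − 2φ)·1 = 28.8
φ = (45.00 − 28.8/1) / 2 = 8.10 mm/h.

φ ≈ 8.10 mm/h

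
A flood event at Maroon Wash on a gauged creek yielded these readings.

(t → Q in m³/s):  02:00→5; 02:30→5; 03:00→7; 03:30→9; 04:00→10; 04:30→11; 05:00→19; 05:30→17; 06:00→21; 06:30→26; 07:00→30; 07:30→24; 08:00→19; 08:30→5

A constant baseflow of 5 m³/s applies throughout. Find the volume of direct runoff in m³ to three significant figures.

Direct-runoff ordinates (Q − Q_b): 0.0, 0.0, 2.0, 4.0, 5.0, 6.0, 14.0, 12.0, 16.0, 21.0, 25.0, 19.0, 14.0, 0.0 m³/s.
ΣQ_DR = 138.0 m³/s.
With Δt = 0.5 h = 1800 s, V = ΣQ_DR · Δt = 138.0 × 1800 = 2.48 × 10^5 m³.

V ≈ 2.48 × 10^5 m³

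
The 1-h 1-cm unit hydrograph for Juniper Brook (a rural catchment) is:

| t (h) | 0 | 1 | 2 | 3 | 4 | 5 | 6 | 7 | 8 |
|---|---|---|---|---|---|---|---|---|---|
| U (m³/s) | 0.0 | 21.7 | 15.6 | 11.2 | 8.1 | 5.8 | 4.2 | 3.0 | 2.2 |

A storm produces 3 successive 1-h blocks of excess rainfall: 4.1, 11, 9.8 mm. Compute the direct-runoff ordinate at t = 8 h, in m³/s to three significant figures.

Q ≈ 8.32 m³/s

By discrete convolution, Q_j = Σ (P_i / 10 mm) · U_{j−i}.
At t = 8 h (j=8): Q = (4.1/10)·2.2 + (11/10)·3.0 + (9.8/10)·4.2 = 8.32 m³/s.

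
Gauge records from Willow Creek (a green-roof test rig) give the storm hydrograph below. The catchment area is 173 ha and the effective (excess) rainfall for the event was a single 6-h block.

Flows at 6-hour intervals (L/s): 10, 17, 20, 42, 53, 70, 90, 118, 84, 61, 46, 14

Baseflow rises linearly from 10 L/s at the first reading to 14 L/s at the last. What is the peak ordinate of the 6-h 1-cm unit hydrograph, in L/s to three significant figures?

Direct runoff: 0.00, 6.64, 9.27, 30.91, 41.55, 58.18, 77.82, 105.45, 71.09, 47.73, 32.36, 0.00 L/s; ΣQ_DR = 481.0 L/s, peak = 105.45 L/s.
Runoff depth d = ΣQ_DR·Δt / A = 481.0 × 21600 / (173 ha) = 6.006 mm.
The 1-cm UH is the DRH scaled by (10 mm)/d, so U_p = 105.45 × 10/6.006 = 176 L/s.

U_p ≈ 176 L/s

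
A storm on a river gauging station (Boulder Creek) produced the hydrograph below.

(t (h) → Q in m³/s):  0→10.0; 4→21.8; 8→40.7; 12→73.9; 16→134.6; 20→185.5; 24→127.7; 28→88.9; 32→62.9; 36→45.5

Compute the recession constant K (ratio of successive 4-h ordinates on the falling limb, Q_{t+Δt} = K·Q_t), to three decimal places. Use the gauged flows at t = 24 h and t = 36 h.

K ≈ 0.709

Using the recession-limb readings at t = 24 h and t = 36 h: Q falls from 127.7 to 45.5 m³/s over 3 intervals.
K = (Q₂/Q₁)^(1/3) = (45.5/127.7)^(1/3) = 0.709.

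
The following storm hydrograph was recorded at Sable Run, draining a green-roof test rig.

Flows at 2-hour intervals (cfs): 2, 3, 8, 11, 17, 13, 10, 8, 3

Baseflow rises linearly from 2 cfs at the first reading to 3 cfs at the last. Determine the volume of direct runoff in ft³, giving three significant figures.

Direct-runoff ordinates (Q − Q_b): 0.00, 0.88, 5.75, 8.62, 14.50, 10.38, 7.25, 5.12, 0.00 cfs.
ΣQ_DR = 52.50 cfs.
With Δt = 2 h = 7200 s, V = ΣQ_DR · Δt = 52.50 × 7200 = 3.78 × 10^5 ft³.

V ≈ 3.78 × 10^5 ft³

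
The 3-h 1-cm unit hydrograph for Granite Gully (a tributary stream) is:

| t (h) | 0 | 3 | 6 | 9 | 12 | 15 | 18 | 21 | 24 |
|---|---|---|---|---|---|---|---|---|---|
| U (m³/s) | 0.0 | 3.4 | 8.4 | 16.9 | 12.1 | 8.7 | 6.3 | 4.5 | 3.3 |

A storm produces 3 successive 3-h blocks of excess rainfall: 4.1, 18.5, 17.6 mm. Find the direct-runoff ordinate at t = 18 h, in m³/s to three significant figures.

By discrete convolution, Q_j = Σ (P_i / 10 mm) · U_{j−i}.
At t = 18 h (j=6): Q = (4.1/10)·6.3 + (18.5/10)·8.7 + (17.6/10)·12.1 = 40.0 m³/s.

Q ≈ 40.0 m³/s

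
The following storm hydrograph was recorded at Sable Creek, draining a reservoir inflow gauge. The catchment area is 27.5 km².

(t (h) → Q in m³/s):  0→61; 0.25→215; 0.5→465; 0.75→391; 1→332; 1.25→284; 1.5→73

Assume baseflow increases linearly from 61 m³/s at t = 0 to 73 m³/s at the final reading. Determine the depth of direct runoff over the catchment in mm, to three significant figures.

Direct runoff: 0.00, 152.00, 400.00, 324.00, 263.00, 213.00, 0.00 m³/s; ΣQ_DR = 1352 m³/s.
V = ΣQ_DR · Δt = 1352 × 900 s = 1.217 × 10^6 m³.
Over A = 27.5 km², depth = V / A = 44.2 mm.

d ≈ 44.2 mm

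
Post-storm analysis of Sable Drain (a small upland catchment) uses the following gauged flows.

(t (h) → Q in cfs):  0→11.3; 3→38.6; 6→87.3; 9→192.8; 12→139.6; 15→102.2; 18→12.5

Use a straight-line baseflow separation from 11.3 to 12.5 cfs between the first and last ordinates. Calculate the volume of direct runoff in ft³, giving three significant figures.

V ≈ 5.41 × 10^6 ft³

Direct-runoff ordinates (Q − Q_b): 0.00, 27.10, 75.60, 180.90, 127.50, 89.90, 0.00 cfs.
ΣQ_DR = 501.0 cfs.
With Δt = 3 h = 10800 s, V = ΣQ_DR · Δt = 501.0 × 10800 = 5.41 × 10^6 ft³.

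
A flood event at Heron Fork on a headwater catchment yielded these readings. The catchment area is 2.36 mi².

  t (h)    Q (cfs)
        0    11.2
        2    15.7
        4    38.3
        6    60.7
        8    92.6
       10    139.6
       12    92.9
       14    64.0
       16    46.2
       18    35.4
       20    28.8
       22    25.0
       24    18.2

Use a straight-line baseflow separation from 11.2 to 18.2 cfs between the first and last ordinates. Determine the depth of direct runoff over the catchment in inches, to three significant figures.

Direct runoff: 0.00, 3.92, 25.93, 47.75, 79.07, 125.48, 78.20, 48.72, 30.33, 18.95, 11.77, 7.38, 0.00 cfs; ΣQ_DR = 477.5 cfs.
V = ΣQ_DR · Δt = 477.5 × 7200 s = 3.438 × 10^6 ft³.
Over A = 2.36 mi², depth = V / A = 0.627 in.

d ≈ 0.627 in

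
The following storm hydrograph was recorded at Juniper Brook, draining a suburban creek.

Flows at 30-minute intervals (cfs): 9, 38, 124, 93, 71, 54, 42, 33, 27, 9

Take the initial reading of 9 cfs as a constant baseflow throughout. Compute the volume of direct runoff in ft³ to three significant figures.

V ≈ 7.38 × 10^5 ft³

Direct-runoff ordinates (Q − Q_b): 0.0, 29.0, 115.0, 84.0, 62.0, 45.0, 33.0, 24.0, 18.0, 0.0 cfs.
ΣQ_DR = 410.0 cfs.
With Δt = 0.5 h = 1800 s, V = ΣQ_DR · Δt = 410.0 × 1800 = 7.38 × 10^5 ft³.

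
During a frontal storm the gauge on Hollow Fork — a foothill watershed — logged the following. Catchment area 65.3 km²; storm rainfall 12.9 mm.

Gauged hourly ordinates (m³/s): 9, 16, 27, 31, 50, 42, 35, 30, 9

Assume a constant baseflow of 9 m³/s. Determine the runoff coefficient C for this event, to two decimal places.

C ≈ 0.72

ΣQ_DR = 168.0 m³/s; V = ΣQ_DR·Δt = 6.048 × 10^5 m³.
Runoff depth d = V / A = 9.262 mm.
C = d / P = 9.262 / 12.9 = 0.72.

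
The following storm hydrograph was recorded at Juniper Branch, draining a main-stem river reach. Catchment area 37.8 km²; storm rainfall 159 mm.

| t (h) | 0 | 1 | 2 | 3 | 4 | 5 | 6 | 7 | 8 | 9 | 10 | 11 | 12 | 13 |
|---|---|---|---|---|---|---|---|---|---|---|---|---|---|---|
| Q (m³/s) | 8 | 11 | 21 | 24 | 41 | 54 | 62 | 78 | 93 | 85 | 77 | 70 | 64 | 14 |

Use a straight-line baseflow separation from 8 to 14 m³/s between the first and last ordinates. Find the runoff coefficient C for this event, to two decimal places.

ΣQ_DR = 548.0 m³/s; V = ΣQ_DR·Δt = 1.973 × 10^6 m³.
Runoff depth d = V / A = 52.19 mm.
C = d / P = 52.19 / 159 = 0.33.

C ≈ 0.33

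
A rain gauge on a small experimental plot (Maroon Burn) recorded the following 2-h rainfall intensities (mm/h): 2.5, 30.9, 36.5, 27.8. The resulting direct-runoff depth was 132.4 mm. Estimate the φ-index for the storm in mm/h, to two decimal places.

Only the 3 blocks with intensity above φ contribute runoff: 30.9, 36.5, 27.8 mm/h.
Σ(I−φ)·Δt = d  ⇒  (30.9+36.5+27.8 − 3φ)·2 = 132.4
φ = (95.20 − 132.4/2) / 3 = 9.67 mm/h.

φ ≈ 9.67 mm/h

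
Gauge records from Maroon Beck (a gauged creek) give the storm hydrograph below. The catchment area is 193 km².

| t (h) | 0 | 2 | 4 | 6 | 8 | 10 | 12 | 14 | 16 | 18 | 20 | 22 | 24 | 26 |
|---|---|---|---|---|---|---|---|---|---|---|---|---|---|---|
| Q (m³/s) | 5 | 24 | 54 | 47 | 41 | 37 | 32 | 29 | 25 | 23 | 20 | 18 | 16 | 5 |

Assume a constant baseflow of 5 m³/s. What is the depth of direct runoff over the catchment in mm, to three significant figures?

d ≈ 11.4 mm

Direct runoff: 0.0, 19.0, 49.0, 42.0, 36.0, 32.0, 27.0, 24.0, 20.0, 18.0, 15.0, 13.0, 11.0, 0.0 m³/s; ΣQ_DR = 306.0 m³/s.
V = ΣQ_DR · Δt = 306.0 × 7200 s = 2.203 × 10^6 m³.
Over A = 193 km², depth = V / A = 11.4 mm.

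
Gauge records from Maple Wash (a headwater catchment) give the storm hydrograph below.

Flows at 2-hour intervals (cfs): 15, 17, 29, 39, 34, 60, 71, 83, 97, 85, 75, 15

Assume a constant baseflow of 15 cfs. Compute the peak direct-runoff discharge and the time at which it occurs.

Q_p = 82.0 cfs at t = 16 h

Subtracting baseflow gives direct-runoff ordinates: 0.0, 2.0, 14.0, 24.0, 19.0, 45.0, 56.0, 68.0, 82.0, 70.0, 60.0, 0.0 cfs.
The maximum is 82.0 cfs, occurring at the reading for t = 16 h.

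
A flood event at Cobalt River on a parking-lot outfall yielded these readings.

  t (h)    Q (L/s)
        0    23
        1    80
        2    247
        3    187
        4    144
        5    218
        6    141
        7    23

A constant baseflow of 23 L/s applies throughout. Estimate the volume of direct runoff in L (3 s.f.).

Direct-runoff ordinates (Q − Q_b): 0.0, 57.0, 224.0, 164.0, 121.0, 195.0, 118.0, 0.0 L/s.
ΣQ_DR = 879.0 L/s.
With Δt = 1 h = 3600 s, V = ΣQ_DR · Δt = 879.0 × 3600 = 3.16 × 10^6 L.

V ≈ 3.16 × 10^6 L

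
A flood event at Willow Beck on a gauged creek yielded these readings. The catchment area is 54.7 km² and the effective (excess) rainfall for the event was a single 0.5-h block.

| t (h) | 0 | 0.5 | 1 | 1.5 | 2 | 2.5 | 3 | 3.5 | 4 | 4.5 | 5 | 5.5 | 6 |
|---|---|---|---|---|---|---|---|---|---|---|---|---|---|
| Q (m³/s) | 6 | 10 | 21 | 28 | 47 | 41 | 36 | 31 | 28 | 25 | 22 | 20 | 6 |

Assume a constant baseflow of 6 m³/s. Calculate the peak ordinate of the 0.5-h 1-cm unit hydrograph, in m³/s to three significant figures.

Direct runoff: 0.0, 4.0, 15.0, 22.0, 41.0, 35.0, 30.0, 25.0, 22.0, 19.0, 16.0, 14.0, 0.0 m³/s; ΣQ_DR = 243.0 m³/s, peak = 41.0 m³/s.
Runoff depth d = ΣQ_DR·Δt / A = 243.0 × 1800 / (54.7 km²) = 7.996 mm.
The 1-cm UH is the DRH scaled by (10 mm)/d, so U_p = 41.0 × 10/7.996 = 51.3 m³/s.

U_p ≈ 51.3 m³/s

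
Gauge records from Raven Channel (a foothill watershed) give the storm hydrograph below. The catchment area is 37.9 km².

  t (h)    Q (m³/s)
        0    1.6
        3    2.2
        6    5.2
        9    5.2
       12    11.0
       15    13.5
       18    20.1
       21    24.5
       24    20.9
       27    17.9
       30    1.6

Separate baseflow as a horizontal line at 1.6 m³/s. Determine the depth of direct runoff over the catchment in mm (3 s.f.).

Direct runoff: 0.0, 0.6, 3.6, 3.6, 9.4, 11.9, 18.5, 22.9, 19.3, 16.3, 0.0 m³/s; ΣQ_DR = 106.1 m³/s.
V = ΣQ_DR · Δt = 106.1 × 10800 s = 1.146 × 10^6 m³.
Over A = 37.9 km², depth = V / A = 30.2 mm.

d ≈ 30.2 mm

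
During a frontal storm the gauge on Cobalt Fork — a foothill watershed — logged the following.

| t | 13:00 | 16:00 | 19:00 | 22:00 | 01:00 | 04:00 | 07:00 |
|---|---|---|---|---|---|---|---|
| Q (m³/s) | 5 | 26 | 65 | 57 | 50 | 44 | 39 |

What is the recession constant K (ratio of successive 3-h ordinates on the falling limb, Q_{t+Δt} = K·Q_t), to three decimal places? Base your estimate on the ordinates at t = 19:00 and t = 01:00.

Using the recession-limb readings at t = 19:00 and t = 01:00: Q falls from 65 to 50 m³/s over 2 intervals.
K = (Q₂/Q₁)^(1/2) = (50/65)^(1/2) = 0.877.

K ≈ 0.877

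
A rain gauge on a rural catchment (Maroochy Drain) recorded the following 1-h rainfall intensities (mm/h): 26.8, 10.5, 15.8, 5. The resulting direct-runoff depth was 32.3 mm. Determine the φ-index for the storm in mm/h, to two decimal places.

Only the 3 blocks with intensity above φ contribute runoff: 26.8, 10.5, 15.8 mm/h.
Σ(I−φ)·Δt = d  ⇒  (26.8+10.5+15.8 − 3φ)·1 = 32.3
φ = (53.10 − 32.3/1) / 3 = 6.93 mm/h.

φ ≈ 6.93 mm/h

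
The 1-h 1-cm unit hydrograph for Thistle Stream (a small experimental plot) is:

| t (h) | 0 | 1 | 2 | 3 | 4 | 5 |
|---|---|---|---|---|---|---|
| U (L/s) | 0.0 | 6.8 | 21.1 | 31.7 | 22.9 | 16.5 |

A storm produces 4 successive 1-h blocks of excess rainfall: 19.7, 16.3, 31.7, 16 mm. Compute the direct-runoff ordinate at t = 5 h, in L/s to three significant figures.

Q ≈ 204 L/s

By discrete convolution, Q_j = Σ (P_i / 10 mm) · U_{j−i}.
At t = 5 h (j=5): Q = (19.7/10)·16.5 + (16.3/10)·22.9 + (31.7/10)·31.7 + (16/10)·21.1 = 204 L/s.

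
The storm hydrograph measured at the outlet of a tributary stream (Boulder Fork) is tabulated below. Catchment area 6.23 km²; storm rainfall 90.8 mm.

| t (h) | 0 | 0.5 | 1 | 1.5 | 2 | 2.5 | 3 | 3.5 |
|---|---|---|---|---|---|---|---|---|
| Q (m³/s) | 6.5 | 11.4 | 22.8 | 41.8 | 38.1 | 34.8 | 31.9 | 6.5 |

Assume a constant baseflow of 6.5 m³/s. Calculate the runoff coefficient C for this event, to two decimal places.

C ≈ 0.45

ΣQ_DR = 141.8 m³/s; V = ΣQ_DR·Δt = 2.552 × 10^5 m³.
Runoff depth d = V / A = 40.97 mm.
C = d / P = 40.97 / 90.8 = 0.45.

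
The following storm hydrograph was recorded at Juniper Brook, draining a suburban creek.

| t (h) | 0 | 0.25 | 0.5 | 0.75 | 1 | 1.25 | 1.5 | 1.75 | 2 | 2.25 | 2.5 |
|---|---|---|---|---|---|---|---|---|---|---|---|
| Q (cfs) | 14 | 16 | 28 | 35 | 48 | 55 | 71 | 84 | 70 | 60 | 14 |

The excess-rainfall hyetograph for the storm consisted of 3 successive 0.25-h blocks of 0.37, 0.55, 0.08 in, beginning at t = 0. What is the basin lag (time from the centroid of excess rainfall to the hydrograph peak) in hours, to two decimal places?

Centroid of excess rainfall: t_c = Σ P_i·t̄_i / ΣP_i = 0.3025 h (block centres at 0.125, 0.375, 0.625 h).
Hydrograph peak occurs at t = 1.75 h, so basin lag t_L = 1.75 − 0.3025 = 1.45 h.

t_L ≈ 1.45 h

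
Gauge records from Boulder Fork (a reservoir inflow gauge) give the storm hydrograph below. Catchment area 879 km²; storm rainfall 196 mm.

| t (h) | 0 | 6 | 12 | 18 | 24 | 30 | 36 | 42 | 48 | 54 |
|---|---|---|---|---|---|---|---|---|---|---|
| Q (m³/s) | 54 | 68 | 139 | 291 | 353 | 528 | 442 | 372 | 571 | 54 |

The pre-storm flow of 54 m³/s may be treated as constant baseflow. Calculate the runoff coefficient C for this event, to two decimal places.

ΣQ_DR = 2332 m³/s; V = ΣQ_DR·Δt = 5.037 × 10^7 m³.
Runoff depth d = V / A = 57.31 mm.
C = d / P = 57.31 / 196 = 0.29.

C ≈ 0.29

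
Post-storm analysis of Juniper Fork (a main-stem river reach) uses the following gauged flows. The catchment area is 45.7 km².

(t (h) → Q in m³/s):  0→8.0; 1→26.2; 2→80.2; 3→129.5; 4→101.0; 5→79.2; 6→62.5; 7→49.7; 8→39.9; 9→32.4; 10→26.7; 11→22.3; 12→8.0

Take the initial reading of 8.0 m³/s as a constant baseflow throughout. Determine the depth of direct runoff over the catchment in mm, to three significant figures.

d ≈ 44.2 mm

Direct runoff: 0.0, 18.2, 72.2, 121.5, 93.0, 71.2, 54.5, 41.7, 31.9, 24.4, 18.7, 14.3, 0.0 m³/s; ΣQ_DR = 561.6 m³/s.
V = ΣQ_DR · Δt = 561.6 × 3600 s = 2.022 × 10^6 m³.
Over A = 45.7 km², depth = V / A = 44.2 mm.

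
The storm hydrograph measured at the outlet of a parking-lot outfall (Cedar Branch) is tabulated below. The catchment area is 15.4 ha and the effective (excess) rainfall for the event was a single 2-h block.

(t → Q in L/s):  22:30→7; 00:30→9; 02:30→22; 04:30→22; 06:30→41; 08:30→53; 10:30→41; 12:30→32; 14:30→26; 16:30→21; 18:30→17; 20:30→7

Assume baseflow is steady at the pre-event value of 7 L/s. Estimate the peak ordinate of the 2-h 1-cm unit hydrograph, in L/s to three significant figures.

Direct runoff: 0.0, 2.0, 15.0, 15.0, 34.0, 46.0, 34.0, 25.0, 19.0, 14.0, 10.0, 0.0 L/s; ΣQ_DR = 214.0 L/s, peak = 46.0 L/s.
Runoff depth d = ΣQ_DR·Δt / A = 214.0 × 7200 / (15.4 ha) = 10.01 mm.
The 1-cm UH is the DRH scaled by (10 mm)/d, so U_p = 46.0 × 10/10.01 = 46.0 L/s.

U_p ≈ 46.0 L/s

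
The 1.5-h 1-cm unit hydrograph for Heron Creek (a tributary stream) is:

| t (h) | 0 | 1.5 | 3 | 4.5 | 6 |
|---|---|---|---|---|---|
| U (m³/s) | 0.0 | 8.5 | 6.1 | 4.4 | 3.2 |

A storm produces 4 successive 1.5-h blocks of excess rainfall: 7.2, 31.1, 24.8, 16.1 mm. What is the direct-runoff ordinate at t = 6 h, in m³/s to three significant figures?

Q ≈ 44.8 m³/s

By discrete convolution, Q_j = Σ (P_i / 10 mm) · U_{j−i}.
At t = 6 h (j=4): Q = (7.2/10)·3.2 + (31.1/10)·4.4 + (24.8/10)·6.1 + (16.1/10)·8.5 = 44.8 m³/s.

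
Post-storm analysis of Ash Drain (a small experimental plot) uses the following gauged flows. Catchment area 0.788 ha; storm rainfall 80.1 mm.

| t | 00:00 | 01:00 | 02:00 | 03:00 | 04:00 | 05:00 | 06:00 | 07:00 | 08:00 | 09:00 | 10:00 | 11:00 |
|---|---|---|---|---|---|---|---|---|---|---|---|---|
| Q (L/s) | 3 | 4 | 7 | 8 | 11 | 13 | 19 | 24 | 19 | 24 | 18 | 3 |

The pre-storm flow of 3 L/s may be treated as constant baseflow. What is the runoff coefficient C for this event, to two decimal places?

ΣQ_DR = 117.0 L/s; V = ΣQ_DR·Δt = 4.212 × 10^5 L.
Runoff depth d = V / A = 53.45 mm.
C = d / P = 53.45 / 80.1 = 0.67.

C ≈ 0.67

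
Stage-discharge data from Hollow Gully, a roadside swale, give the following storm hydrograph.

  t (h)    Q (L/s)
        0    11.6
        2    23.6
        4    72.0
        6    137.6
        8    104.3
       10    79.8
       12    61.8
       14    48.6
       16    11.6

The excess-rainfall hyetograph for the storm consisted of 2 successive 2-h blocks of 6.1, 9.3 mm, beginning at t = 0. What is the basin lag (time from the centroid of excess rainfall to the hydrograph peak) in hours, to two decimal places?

Centroid of excess rainfall: t_c = Σ P_i·t̄_i / ΣP_i = 2.2078 h (block centres at 1, 3 h).
Hydrograph peak occurs at t = 6 h, so basin lag t_L = 6 − 2.2078 = 3.79 h.

t_L ≈ 3.79 h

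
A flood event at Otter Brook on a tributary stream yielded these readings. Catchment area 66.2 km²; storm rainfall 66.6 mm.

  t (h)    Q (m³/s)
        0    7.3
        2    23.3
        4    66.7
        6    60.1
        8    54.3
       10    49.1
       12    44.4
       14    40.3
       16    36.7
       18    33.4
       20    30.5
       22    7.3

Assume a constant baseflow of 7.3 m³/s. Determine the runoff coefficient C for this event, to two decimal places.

C ≈ 0.60

ΣQ_DR = 365.8 m³/s; V = ΣQ_DR·Δt = 2.634 × 10^6 m³.
Runoff depth d = V / A = 39.78 mm.
C = d / P = 39.78 / 66.6 = 0.60.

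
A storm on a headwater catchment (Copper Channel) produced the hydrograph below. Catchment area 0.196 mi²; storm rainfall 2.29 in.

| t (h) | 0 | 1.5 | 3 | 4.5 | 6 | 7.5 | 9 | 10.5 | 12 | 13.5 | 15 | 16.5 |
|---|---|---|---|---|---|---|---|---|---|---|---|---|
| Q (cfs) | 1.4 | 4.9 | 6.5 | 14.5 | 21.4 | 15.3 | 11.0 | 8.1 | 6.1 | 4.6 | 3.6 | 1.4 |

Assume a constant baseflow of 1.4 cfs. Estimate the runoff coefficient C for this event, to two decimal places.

C ≈ 0.42

ΣQ_DR = 82.00 cfs; V = ΣQ_DR·Δt = 4.428 × 10^5 ft³.
Runoff depth d = V / A = 0.9724 in.
C = d / P = 0.9724 / 2.29 = 0.42.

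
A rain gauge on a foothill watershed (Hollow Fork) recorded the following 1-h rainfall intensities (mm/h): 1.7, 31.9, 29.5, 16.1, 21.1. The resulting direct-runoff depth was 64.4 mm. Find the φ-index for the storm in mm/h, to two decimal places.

Only the 4 blocks with intensity above φ contribute runoff: 31.9, 29.5, 16.1, 21.1 mm/h.
Σ(I−φ)·Δt = d  ⇒  (31.9+29.5+16.1+21.1 − 4φ)·1 = 64.4
φ = (98.60 − 64.4/1) / 4 = 8.55 mm/h.

φ ≈ 8.55 mm/h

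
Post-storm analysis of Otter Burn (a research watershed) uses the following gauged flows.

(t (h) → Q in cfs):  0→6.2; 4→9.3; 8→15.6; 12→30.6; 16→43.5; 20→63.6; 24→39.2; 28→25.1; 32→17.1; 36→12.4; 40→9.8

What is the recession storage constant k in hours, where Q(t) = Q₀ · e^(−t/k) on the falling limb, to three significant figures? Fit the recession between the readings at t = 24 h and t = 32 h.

k ≈ 9.64 h

On the falling limb, Q drops from 39.2 to 17.1 cfs between t = 24 h and t = 32 h (Δt = 8 h).
k = −Δt / ln(Q₂/Q₁) = −8 / ln(17.1/39.2) = 9.64 h.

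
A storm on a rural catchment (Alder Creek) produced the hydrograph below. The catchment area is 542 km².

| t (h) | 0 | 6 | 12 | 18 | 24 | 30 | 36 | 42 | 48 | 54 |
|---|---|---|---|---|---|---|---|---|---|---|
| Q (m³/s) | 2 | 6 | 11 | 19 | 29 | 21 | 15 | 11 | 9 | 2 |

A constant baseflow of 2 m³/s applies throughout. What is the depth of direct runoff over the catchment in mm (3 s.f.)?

Direct runoff: 0.0, 4.0, 9.0, 17.0, 27.0, 19.0, 13.0, 9.0, 7.0, 0.0 m³/s; ΣQ_DR = 105.0 m³/s.
V = ΣQ_DR · Δt = 105.0 × 21600 s = 2.268 × 10^6 m³.
Over A = 542 km², depth = V / A = 4.18 mm.

d ≈ 4.18 mm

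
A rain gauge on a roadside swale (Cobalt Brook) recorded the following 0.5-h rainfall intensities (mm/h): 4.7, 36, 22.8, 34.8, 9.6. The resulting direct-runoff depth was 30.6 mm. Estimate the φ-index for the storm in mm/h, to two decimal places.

φ ≈ 10.80 mm/h

Only the 3 blocks with intensity above φ contribute runoff: 36, 22.8, 34.8 mm/h.
Σ(I−φ)·Δt = d  ⇒  (36+22.8+34.8 − 3φ)·0.5 = 30.6
φ = (93.60 − 30.6/0.5) / 3 = 10.80 mm/h.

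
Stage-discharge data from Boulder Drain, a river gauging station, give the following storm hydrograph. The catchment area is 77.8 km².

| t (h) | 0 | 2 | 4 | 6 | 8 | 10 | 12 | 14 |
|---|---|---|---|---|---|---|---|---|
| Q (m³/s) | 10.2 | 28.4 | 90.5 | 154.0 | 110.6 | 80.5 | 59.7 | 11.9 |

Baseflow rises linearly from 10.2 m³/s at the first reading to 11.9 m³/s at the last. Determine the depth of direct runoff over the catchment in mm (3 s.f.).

Direct runoff: 0.00, 17.96, 79.81, 143.07, 99.43, 69.09, 48.04, 0.00 m³/s; ΣQ_DR = 457.4 m³/s.
V = ΣQ_DR · Δt = 457.4 × 7200 s = 3.293 × 10^6 m³.
Over A = 77.8 km², depth = V / A = 42.3 mm.

d ≈ 42.3 mm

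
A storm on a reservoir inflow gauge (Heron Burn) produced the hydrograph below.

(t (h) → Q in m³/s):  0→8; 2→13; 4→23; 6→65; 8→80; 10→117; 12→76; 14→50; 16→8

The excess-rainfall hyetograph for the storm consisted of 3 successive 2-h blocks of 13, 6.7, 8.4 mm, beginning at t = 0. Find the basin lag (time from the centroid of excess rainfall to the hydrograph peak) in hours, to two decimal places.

Centroid of excess rainfall: t_c = Σ P_i·t̄_i / ΣP_i = 2.6726 h (block centres at 1, 3, 5 h).
Hydrograph peak occurs at t = 10 h, so basin lag t_L = 10 − 2.6726 = 7.33 h.

t_L ≈ 7.33 h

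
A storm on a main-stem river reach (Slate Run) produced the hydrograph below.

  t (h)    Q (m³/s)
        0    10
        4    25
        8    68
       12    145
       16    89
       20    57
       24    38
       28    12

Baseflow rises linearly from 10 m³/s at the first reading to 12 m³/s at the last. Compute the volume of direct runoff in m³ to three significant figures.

Direct-runoff ordinates (Q − Q_b): 0.00, 14.71, 57.43, 134.14, 77.86, 45.57, 26.29, 0.00 m³/s.
ΣQ_DR = 356.0 m³/s.
With Δt = 4 h = 14400 s, V = ΣQ_DR · Δt = 356.0 × 14400 = 5.13 × 10^6 m³.

V ≈ 5.13 × 10^6 m³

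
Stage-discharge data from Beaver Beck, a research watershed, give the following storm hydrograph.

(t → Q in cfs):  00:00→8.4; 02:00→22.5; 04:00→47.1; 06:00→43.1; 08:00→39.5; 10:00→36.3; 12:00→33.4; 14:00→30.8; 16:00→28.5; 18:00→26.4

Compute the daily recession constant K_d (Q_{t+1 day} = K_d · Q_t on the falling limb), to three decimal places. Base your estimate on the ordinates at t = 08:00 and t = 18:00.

Between t = 08:00 and t = 18:00 the flow falls from 39.5 to 26.4 cfs over 5×2 h = 10 h.
Per-interval ratio K = (26.4/39.5)^(1/5) = 0.9226; K_d = K^(24/2) = 0.380.

K_d ≈ 0.380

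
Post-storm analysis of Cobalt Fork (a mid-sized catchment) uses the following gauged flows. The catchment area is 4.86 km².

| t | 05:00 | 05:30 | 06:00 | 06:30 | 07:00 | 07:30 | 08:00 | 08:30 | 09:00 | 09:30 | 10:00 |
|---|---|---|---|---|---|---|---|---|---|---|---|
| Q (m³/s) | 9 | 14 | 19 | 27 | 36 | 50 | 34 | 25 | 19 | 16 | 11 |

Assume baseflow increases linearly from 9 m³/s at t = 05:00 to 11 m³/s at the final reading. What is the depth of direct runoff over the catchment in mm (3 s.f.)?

Direct runoff: 0.00, 4.80, 9.60, 17.40, 26.20, 40.00, 23.80, 14.60, 8.40, 5.20, 0.00 m³/s; ΣQ_DR = 150.0 m³/s.
V = ΣQ_DR · Δt = 150.0 × 1800 s = 2.700 × 10^5 m³.
Over A = 4.86 km², depth = V / A = 55.6 mm.

d ≈ 55.6 mm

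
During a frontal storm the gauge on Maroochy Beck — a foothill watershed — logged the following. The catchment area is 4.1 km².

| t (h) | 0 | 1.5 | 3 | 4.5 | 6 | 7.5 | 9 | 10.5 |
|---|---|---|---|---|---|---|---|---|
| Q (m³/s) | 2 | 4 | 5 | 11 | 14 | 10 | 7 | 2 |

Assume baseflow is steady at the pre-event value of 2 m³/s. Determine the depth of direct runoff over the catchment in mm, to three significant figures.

Direct runoff: 0.0, 2.0, 3.0, 9.0, 12.0, 8.0, 5.0, 0.0 m³/s; ΣQ_DR = 39.00 m³/s.
V = ΣQ_DR · Δt = 39.00 × 5400 s = 2.106 × 10^5 m³.
Over A = 4.1 km², depth = V / A = 51.4 mm.

d ≈ 51.4 mm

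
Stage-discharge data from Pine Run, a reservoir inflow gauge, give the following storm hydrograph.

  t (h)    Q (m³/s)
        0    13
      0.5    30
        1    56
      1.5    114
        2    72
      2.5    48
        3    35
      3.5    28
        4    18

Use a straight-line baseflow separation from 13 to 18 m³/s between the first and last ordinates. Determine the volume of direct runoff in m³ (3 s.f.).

Direct-runoff ordinates (Q − Q_b): 0.00, 16.38, 41.75, 99.12, 56.50, 31.88, 18.25, 10.62, 0.00 m³/s.
ΣQ_DR = 274.5 m³/s.
With Δt = 0.5 h = 1800 s, V = ΣQ_DR · Δt = 274.5 × 1800 = 4.94 × 10^5 m³.

V ≈ 4.94 × 10^5 m³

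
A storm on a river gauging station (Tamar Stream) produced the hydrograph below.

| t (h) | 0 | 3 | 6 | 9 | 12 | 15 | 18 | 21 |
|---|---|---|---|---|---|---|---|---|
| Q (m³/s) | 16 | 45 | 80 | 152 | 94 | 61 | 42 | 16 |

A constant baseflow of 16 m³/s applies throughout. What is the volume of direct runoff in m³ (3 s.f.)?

Direct-runoff ordinates (Q − Q_b): 0.0, 29.0, 64.0, 136.0, 78.0, 45.0, 26.0, 0.0 m³/s.
ΣQ_DR = 378.0 m³/s.
With Δt = 3 h = 10800 s, V = ΣQ_DR · Δt = 378.0 × 10800 = 4.08 × 10^6 m³.

V ≈ 4.08 × 10^6 m³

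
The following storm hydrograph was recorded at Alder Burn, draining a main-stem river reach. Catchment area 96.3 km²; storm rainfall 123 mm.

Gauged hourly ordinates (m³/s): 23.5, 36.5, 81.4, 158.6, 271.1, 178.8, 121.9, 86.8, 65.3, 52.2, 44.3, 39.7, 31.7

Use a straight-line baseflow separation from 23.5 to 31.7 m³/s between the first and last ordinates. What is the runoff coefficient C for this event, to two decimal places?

C ≈ 0.25

ΣQ_DR = 833.0 m³/s; V = ΣQ_DR·Δt = 2.999 × 10^6 m³.
Runoff depth d = V / A = 31.14 mm.
C = d / P = 31.14 / 123 = 0.25.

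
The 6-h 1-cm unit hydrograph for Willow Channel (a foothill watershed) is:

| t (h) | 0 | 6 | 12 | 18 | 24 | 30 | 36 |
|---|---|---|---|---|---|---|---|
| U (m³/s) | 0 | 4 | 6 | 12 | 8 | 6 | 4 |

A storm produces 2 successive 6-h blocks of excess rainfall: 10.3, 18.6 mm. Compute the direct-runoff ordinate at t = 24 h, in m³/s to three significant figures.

Q ≈ 30.6 m³/s

By discrete convolution, Q_j = Σ (P_i / 10 mm) · U_{j−i}.
At t = 24 h (j=4): Q = (10.3/10)·8 + (18.6/10)·12 = 30.6 m³/s.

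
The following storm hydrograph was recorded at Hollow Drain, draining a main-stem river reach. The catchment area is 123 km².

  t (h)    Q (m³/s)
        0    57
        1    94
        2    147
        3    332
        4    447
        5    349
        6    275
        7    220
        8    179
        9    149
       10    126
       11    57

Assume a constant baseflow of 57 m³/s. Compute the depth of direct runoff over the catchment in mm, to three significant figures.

Direct runoff: 0.0, 37.0, 90.0, 275.0, 390.0, 292.0, 218.0, 163.0, 122.0, 92.0, 69.0, 0.0 m³/s; ΣQ_DR = 1748 m³/s.
V = ΣQ_DR · Δt = 1748 × 3600 s = 6.293 × 10^6 m³.
Over A = 123 km², depth = V / A = 51.2 mm.

d ≈ 51.2 mm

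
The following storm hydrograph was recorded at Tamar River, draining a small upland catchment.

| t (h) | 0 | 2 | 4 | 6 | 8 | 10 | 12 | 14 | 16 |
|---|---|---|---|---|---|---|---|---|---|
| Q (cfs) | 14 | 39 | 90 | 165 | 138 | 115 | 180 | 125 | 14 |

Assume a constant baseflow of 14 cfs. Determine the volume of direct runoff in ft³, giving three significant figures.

V ≈ 5.43 × 10^6 ft³

Direct-runoff ordinates (Q − Q_b): 0.0, 25.0, 76.0, 151.0, 124.0, 101.0, 166.0, 111.0, 0.0 cfs.
ΣQ_DR = 754.0 cfs.
With Δt = 2 h = 7200 s, V = ΣQ_DR · Δt = 754.0 × 7200 = 5.43 × 10^6 ft³.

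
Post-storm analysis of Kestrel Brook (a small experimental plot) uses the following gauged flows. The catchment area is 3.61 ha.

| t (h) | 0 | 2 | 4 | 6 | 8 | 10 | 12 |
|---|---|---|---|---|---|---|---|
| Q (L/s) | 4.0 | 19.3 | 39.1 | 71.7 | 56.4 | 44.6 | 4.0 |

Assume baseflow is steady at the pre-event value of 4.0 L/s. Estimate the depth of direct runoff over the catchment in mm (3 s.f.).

d ≈ 42.1 mm

Direct runoff: 0.0, 15.3, 35.1, 67.7, 52.4, 40.6, 0.0 L/s; ΣQ_DR = 211.1 L/s.
V = ΣQ_DR · Δt = 211.1 × 7200 s = 1.520 × 10^6 L.
Over A = 3.61 ha, depth = V / A = 42.1 mm.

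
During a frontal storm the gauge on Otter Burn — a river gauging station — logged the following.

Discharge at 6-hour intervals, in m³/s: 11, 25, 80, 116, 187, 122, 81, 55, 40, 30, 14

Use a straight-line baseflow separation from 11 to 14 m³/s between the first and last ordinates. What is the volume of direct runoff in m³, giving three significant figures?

Direct-runoff ordinates (Q − Q_b): 0.00, 13.70, 68.40, 104.10, 174.80, 109.50, 68.20, 41.90, 26.60, 16.30, 0.00 m³/s.
ΣQ_DR = 623.5 m³/s.
With Δt = 6 h = 21600 s, V = ΣQ_DR · Δt = 623.5 × 21600 = 1.35 × 10^7 m³.

V ≈ 1.35 × 10^7 m³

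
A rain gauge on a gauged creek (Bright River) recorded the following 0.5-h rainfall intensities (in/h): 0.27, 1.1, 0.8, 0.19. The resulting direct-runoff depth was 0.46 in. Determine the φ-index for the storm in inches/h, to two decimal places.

Only the 2 blocks with intensity above φ contribute runoff: 1.1, 0.8 in/h.
Σ(I−φ)·Δt = d  ⇒  (1.1+0.8 − 2φ)·0.5 = 0.46
φ = (1.900 − 0.46/0.5) / 2 = 0.49 in/h.

φ ≈ 0.49 in/h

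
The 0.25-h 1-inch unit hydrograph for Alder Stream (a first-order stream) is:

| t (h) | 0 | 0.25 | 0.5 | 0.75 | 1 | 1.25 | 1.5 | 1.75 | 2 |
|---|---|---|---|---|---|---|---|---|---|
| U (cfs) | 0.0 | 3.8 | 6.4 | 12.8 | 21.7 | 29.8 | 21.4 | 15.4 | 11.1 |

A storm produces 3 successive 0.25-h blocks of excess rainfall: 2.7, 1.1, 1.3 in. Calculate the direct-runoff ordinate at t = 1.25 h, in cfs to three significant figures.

By discrete convolution, Q_j = Σ (P_i / 1 in) · U_{j−i}.
At t = 1.25 h (j=5): Q = (2.7/1)·29.8 + (1.1/1)·21.7 + (1.3/1)·12.8 = 121 cfs.

Q ≈ 121 cfs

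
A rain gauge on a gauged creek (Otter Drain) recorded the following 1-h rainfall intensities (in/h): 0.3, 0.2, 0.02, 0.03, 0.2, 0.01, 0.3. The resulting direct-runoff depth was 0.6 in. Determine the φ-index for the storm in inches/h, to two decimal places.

Only the 4 blocks with intensity above φ contribute runoff: 0.3, 0.2, 0.2, 0.3 in/h.
Σ(I−φ)·Δt = d  ⇒  (0.3+0.2+0.2+0.3 − 4φ)·1 = 0.6
φ = (1.000 − 0.6/1) / 4 = 0.10 in/h.

φ ≈ 0.10 in/h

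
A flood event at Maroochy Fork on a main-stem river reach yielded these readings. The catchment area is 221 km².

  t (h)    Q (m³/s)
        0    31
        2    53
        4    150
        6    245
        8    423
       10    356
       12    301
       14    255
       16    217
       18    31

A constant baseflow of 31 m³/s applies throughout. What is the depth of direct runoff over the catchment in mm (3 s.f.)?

Direct runoff: 0.0, 22.0, 119.0, 214.0, 392.0, 325.0, 270.0, 224.0, 186.0, 0.0 m³/s; ΣQ_DR = 1752 m³/s.
V = ΣQ_DR · Δt = 1752 × 7200 s = 1.261 × 10^7 m³.
Over A = 221 km², depth = V / A = 57.1 mm.

d ≈ 57.1 mm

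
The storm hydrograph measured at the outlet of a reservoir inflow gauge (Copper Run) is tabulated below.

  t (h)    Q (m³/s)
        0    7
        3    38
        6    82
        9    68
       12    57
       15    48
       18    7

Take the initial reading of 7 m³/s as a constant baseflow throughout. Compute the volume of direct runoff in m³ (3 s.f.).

Direct-runoff ordinates (Q − Q_b): 0.0, 31.0, 75.0, 61.0, 50.0, 41.0, 0.0 m³/s.
ΣQ_DR = 258.0 m³/s.
With Δt = 3 h = 10800 s, V = ΣQ_DR · Δt = 258.0 × 10800 = 2.79 × 10^6 m³.

V ≈ 2.79 × 10^6 m³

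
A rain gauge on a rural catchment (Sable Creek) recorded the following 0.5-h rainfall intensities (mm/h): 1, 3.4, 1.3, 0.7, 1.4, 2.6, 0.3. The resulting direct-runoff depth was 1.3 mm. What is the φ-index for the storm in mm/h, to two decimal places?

φ ≈ 1.70 mm/h

Only the 2 blocks with intensity above φ contribute runoff: 3.4, 2.6 mm/h.
Σ(I−φ)·Δt = d  ⇒  (3.4+2.6 − 2φ)·0.5 = 1.3
φ = (6.000 − 1.3/0.5) / 2 = 1.70 mm/h.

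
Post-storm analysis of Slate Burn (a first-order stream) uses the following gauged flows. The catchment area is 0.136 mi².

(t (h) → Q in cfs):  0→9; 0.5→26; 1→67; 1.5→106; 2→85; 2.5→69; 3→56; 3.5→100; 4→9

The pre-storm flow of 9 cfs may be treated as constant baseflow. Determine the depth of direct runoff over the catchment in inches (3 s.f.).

d ≈ 2.54 in

Direct runoff: 0.0, 17.0, 58.0, 97.0, 76.0, 60.0, 47.0, 91.0, 0.0 cfs; ΣQ_DR = 446.0 cfs.
V = ΣQ_DR · Δt = 446.0 × 1800 s = 8.028 × 10^5 ft³.
Over A = 0.136 mi², depth = V / A = 2.54 in.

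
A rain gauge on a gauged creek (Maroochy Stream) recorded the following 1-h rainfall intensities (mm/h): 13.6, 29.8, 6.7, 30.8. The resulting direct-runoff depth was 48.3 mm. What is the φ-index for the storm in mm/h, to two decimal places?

Only the 3 blocks with intensity above φ contribute runoff: 13.6, 29.8, 30.8 mm/h.
Σ(I−φ)·Δt = d  ⇒  (13.6+29.8+30.8 − 3φ)·1 = 48.3
φ = (74.20 − 48.3/1) / 3 = 8.63 mm/h.

φ ≈ 8.63 mm/h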